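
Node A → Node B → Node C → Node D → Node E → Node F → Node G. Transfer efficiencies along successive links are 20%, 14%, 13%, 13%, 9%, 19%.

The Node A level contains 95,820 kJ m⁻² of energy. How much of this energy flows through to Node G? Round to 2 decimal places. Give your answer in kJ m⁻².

Node B: 95820 × 0.2 = 19164 kJ m⁻²
Node C: 19164 × 0.14 = 2682.96 kJ m⁻²
Node D: 2682.96 × 0.13 = 348.7848 kJ m⁻²
Node E: 348.7848 × 0.13 = 45.342024 kJ m⁻²
Node F: 45.342024 × 0.09 = 4.08078216 kJ m⁻²
Node G: 4.08078216 × 0.19 = 0.7753486104 kJ m⁻²

0.78 kJ m⁻²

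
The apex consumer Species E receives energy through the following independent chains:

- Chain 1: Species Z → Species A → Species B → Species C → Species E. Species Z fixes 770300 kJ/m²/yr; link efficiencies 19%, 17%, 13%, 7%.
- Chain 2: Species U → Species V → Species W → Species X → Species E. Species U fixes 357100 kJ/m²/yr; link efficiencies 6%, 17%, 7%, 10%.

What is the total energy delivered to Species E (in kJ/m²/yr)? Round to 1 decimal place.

251.9 kJ/m²/yr

Chain 1: 770300 × 0.19 × 0.17 × 0.13 × 0.07 = 226.414279 kJ/m²/yr
Chain 2: 357100 × 0.06 × 0.17 × 0.07 × 0.1 = 25.49694 kJ/m²/yr
Total at Species E: 226.414279 + 25.49694 = 251.911219 kJ/m²/yr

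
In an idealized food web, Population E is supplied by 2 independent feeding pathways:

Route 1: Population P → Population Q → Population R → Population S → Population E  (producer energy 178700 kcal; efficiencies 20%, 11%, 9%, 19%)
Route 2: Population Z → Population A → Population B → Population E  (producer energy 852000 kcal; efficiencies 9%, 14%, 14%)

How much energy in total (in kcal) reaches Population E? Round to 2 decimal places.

1570.15 kcal

Route 1: 178700 × 0.2 × 0.11 × 0.09 × 0.19 = 67.22694 kcal
Route 2: 852000 × 0.09 × 0.14 × 0.14 = 1502.928 kcal
Total at Population E: 67.22694 + 1502.928 = 1570.15494 kcal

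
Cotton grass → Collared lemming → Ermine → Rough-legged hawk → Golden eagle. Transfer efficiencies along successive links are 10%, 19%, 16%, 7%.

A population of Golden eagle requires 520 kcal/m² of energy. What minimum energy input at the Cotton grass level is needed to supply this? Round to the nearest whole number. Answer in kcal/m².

2443609 kcal/m²

Cumulative transfer efficiency: 0.1 × 0.19 × 0.16 × 0.07 = 0.0002128
Cotton grass energy = 520 / 0.0002128 = 2443609 kcal/m²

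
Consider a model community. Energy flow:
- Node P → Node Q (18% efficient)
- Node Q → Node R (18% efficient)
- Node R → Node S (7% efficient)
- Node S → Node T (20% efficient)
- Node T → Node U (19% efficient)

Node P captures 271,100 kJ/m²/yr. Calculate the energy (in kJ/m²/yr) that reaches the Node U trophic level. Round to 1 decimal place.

23.4 kJ/m²/yr

Node Q: 271100 × 0.18 = 48798 kJ/m²/yr
Node R: 48798 × 0.18 = 8783.64 kJ/m²/yr
Node S: 8783.64 × 0.07 = 614.8548 kJ/m²/yr
Node T: 614.8548 × 0.2 = 122.97096 kJ/m²/yr
Node U: 122.97096 × 0.19 = 23.3644824 kJ/m²/yr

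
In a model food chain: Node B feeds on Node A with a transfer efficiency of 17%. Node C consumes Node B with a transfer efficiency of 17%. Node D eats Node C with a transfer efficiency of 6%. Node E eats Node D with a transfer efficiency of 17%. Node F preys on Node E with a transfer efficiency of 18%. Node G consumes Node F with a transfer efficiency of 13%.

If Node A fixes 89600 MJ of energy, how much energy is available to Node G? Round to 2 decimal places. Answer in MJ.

0.62 MJ

Node B: 89600 × 0.17 = 15232 MJ
Node C: 15232 × 0.17 = 2589.44 MJ
Node D: 2589.44 × 0.06 = 155.3664 MJ
Node E: 155.3664 × 0.17 = 26.412288 MJ
Node F: 26.412288 × 0.18 = 4.75421184 MJ
Node G: 4.75421184 × 0.13 = 0.6180475392 MJ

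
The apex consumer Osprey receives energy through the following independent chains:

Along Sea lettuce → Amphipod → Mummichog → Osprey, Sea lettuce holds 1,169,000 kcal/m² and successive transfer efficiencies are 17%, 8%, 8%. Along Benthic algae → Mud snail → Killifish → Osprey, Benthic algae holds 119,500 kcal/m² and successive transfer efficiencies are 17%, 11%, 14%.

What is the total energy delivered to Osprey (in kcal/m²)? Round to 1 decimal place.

Via Sea lettuce: 1169000 × 0.17 × 0.08 × 0.08 = 1271.872 kcal/m²
Via Benthic algae: 119500 × 0.17 × 0.11 × 0.14 = 312.851 kcal/m²
Total at Osprey: 1271.872 + 312.851 = 1584.723 kcal/m²

1584.7 kcal/m²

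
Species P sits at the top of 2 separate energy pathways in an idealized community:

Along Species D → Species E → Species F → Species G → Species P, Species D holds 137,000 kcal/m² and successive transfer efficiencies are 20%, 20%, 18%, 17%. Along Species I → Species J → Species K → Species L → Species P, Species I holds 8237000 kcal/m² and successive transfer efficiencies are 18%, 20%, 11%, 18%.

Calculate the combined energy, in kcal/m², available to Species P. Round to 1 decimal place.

6039.0 kcal/m²

Via Species D: 137000 × 0.2 × 0.2 × 0.18 × 0.17 = 167.688 kcal/m²
Via Species I: 8237000 × 0.18 × 0.2 × 0.11 × 0.18 = 5871.3336 kcal/m²
Total at Species P: 167.688 + 5871.3336 = 6039.0216 kcal/m²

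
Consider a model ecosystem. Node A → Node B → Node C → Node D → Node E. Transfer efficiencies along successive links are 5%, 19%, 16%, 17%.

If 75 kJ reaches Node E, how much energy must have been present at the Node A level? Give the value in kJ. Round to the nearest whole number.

Cumulative transfer efficiency: 0.05 × 0.19 × 0.16 × 0.17 = 0.0002584
Node A energy = 75 / 0.0002584 = 290248 kJ

290248 kJ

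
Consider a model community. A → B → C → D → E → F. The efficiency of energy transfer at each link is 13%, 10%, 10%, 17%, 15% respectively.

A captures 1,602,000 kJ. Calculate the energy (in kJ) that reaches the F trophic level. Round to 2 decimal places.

B: 1602000 × 0.13 = 208260 kJ
C: 208260 × 0.1 = 20826 kJ
D: 20826 × 0.1 = 2082.6 kJ
E: 2082.6 × 0.17 = 354.042 kJ
F: 354.042 × 0.15 = 53.1063 kJ

53.11 kJ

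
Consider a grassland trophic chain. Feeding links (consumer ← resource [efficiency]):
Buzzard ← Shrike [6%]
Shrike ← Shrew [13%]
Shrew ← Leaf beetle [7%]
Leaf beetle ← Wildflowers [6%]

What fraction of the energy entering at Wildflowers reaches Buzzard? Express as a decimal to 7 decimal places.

0.0000328

Product of link efficiencies: 0.06 × 0.07 × 0.13 × 0.06 = 0.00003276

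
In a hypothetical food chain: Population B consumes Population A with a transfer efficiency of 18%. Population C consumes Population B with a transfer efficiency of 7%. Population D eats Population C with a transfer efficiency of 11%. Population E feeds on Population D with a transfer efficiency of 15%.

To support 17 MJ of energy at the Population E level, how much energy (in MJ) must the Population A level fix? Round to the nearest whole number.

Cumulative transfer efficiency: 0.18 × 0.07 × 0.11 × 0.15 = 0.0002079
Population A energy = 17 / 0.0002079 = 81770 MJ

81770 MJ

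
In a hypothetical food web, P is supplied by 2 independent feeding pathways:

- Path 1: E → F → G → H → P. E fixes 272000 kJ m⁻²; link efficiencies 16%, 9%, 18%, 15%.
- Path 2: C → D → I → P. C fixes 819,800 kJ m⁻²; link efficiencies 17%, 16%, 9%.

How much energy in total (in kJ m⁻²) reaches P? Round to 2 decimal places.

Path 1: 272000 × 0.16 × 0.09 × 0.18 × 0.15 = 105.7536 kJ m⁻²
Path 2: 819800 × 0.17 × 0.16 × 0.09 = 2006.8704 kJ m⁻²
Total at P: 105.7536 + 2006.8704 = 2112.624 kJ m⁻²

2112.62 kJ m⁻²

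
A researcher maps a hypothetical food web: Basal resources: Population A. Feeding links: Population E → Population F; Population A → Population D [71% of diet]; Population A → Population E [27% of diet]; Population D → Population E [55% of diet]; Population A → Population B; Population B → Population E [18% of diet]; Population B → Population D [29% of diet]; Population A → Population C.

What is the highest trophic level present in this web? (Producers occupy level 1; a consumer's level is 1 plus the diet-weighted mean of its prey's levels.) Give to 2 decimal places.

3.89

Population B: 1 + 1 = 2
Population C: 1 + 1 = 2
Population D: 1 + (0.29×2 + 0.71×1) = 2.29
Population E: 1 + (0.18×2 + 0.55×2.29 + 0.27×1) = 2.8895
Population F: 1 + 2.8895 = 3.8895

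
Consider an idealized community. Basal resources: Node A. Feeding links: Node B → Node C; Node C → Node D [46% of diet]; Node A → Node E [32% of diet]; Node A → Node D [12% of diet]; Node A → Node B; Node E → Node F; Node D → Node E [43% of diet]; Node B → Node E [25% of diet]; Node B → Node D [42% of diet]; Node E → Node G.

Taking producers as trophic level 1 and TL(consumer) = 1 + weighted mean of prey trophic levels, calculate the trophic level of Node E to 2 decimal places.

3.26

Node B: 1 + 1 = 2
Node C: 1 + 2 = 3
Node D: 1 + (0.42×2 + 0.46×3 + 0.12×1) = 3.34
Node E: 1 + (0.32×1 + 0.25×2 + 0.43×3.34) = 3.2562
Node F: 1 + 3.2562 = 4.2562
Node G: 1 + 3.2562 = 4.2562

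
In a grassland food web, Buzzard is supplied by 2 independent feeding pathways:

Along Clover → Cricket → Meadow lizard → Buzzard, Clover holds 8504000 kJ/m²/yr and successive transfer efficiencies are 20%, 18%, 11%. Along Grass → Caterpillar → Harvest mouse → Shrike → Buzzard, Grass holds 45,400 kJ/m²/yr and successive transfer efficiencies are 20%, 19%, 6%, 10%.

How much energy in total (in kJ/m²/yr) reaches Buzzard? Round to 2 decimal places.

Via Clover: 8504000 × 0.2 × 0.18 × 0.11 = 33675.84 kJ/m²/yr
Via Grass: 45400 × 0.2 × 0.19 × 0.06 × 0.1 = 10.3512 kJ/m²/yr
Total at Buzzard: 33675.84 + 10.3512 = 33686.1912 kJ/m²/yr

33686.19 kJ/m²/yr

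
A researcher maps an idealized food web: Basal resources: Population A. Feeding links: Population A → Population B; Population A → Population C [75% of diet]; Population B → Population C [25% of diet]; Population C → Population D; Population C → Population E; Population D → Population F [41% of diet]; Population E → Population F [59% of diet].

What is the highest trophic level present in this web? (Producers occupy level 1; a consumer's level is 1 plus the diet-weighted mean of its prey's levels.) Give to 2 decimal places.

Population B: 1 + 1 = 2
Population C: 1 + (0.75×1 + 0.25×2) = 2.25
Population D: 1 + 2.25 = 3.25
Population E: 1 + 2.25 = 3.25
Population F: 1 + (0.41×3.25 + 0.59×3.25) = 4.25

4.25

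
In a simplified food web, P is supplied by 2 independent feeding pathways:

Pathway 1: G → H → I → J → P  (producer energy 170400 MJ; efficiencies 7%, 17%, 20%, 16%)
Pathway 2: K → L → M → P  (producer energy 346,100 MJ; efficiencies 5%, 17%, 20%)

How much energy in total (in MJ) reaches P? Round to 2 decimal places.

653.26 MJ

Pathway 1: 170400 × 0.07 × 0.17 × 0.2 × 0.16 = 64.88832 MJ
Pathway 2: 346100 × 0.05 × 0.17 × 0.2 = 588.37 MJ
Total at P: 64.88832 + 588.37 = 653.25832 MJ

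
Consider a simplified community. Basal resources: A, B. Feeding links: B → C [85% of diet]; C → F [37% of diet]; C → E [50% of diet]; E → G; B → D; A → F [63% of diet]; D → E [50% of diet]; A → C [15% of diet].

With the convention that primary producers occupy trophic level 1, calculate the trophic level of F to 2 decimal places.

C: 1 + (0.15×1 + 0.85×1) = 2
D: 1 + 1 = 2
E: 1 + (0.5×2 + 0.5×2) = 3
F: 1 + (0.63×1 + 0.37×2) = 2.37
G: 1 + 3 = 4

2.37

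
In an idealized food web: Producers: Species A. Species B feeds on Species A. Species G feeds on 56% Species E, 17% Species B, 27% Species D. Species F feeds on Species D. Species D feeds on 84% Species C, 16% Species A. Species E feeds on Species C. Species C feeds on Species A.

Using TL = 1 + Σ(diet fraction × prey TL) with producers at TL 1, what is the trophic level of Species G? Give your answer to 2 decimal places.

Species B: 1 + 1 = 2
Species C: 1 + 1 = 2
Species D: 1 + (0.84×2 + 0.16×1) = 2.84
Species E: 1 + 2 = 3
Species F: 1 + 2.84 = 3.84
Species G: 1 + (0.56×3 + 0.17×2 + 0.27×2.84) = 3.7868

3.79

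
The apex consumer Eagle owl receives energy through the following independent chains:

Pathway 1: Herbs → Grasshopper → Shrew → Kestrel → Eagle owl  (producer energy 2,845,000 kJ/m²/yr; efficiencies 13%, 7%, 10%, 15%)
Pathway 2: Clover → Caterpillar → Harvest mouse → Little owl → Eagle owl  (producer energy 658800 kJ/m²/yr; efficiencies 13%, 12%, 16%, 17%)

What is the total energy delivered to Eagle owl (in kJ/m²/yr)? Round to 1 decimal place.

Pathway 1: 2845000 × 0.13 × 0.07 × 0.1 × 0.15 = 388.3425 kJ/m²/yr
Pathway 2: 658800 × 0.13 × 0.12 × 0.16 × 0.17 = 279.542016 kJ/m²/yr
Total at Eagle owl: 388.3425 + 279.542016 = 667.884516 kJ/m²/yr

667.9 kJ/m²/yr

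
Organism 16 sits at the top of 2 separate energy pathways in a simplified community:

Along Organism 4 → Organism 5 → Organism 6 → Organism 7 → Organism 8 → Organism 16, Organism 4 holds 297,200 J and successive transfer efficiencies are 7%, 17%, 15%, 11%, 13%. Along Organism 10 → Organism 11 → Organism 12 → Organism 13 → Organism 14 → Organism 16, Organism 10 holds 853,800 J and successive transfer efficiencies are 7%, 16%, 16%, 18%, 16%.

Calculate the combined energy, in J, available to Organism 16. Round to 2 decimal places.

Via Organism 4: 297200 × 0.07 × 0.17 × 0.15 × 0.11 × 0.13 = 7.5861786 J
Via Organism 10: 853800 × 0.07 × 0.16 × 0.16 × 0.18 × 0.16 = 44.06427648 J
Total at Organism 16: 7.5861786 + 44.06427648 = 51.65045508 J

51.65 J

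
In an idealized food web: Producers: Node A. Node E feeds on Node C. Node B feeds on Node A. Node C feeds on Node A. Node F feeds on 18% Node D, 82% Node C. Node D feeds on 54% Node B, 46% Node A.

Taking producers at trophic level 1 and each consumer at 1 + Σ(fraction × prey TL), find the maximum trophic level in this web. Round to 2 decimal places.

3.10

Node B: 1 + 1 = 2
Node C: 1 + 1 = 2
Node D: 1 + (0.54×2 + 0.46×1) = 2.54
Node E: 1 + 2 = 3
Node F: 1 + (0.18×2.54 + 0.82×2) = 3.0972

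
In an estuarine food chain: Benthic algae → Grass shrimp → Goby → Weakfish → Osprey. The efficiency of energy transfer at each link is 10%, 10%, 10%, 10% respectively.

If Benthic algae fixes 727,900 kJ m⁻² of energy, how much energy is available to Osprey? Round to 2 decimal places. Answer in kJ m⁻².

72.79 kJ m⁻²

Grass shrimp: 727900 × 0.1 = 72790 kJ m⁻²
Goby: 72790 × 0.1 = 7279 kJ m⁻²
Weakfish: 7279 × 0.1 = 727.9 kJ m⁻²
Osprey: 727.9 × 0.1 = 72.79 kJ m⁻²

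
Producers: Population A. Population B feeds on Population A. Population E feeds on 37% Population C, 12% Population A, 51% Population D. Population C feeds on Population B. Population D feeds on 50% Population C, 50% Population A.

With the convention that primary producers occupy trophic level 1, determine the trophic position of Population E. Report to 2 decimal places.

3.76

Population B: 1 + 1 = 2
Population C: 1 + 2 = 3
Population D: 1 + (0.5×3 + 0.5×1) = 3
Population E: 1 + (0.37×3 + 0.12×1 + 0.51×3) = 3.76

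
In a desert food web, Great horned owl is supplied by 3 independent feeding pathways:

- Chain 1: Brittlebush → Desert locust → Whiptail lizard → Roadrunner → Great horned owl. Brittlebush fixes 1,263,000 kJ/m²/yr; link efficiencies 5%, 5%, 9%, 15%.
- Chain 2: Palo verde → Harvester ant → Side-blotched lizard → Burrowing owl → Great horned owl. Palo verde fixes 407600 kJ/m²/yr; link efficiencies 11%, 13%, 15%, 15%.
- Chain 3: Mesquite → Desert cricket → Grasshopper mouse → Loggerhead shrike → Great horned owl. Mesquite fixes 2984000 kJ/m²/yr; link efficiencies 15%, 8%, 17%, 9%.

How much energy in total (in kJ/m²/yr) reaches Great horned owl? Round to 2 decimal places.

721.63 kJ/m²/yr

Chain 1: 1263000 × 0.05 × 0.05 × 0.09 × 0.15 = 42.62625 kJ/m²/yr
Chain 2: 407600 × 0.11 × 0.13 × 0.15 × 0.15 = 131.1453 kJ/m²/yr
Chain 3: 2984000 × 0.15 × 0.08 × 0.17 × 0.09 = 547.8624 kJ/m²/yr
Total at Great horned owl: 42.62625 + 131.1453 + 547.8624 = 721.63395 kJ/m²/yr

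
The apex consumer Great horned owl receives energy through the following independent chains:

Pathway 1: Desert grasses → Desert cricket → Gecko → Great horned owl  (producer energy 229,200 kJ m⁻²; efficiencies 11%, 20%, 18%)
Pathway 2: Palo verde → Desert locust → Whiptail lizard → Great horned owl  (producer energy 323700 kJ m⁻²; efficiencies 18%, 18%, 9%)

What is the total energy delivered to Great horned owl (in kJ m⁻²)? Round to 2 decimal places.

1851.54 kJ m⁻²

Pathway 1: 229200 × 0.11 × 0.2 × 0.18 = 907.632 kJ m⁻²
Pathway 2: 323700 × 0.18 × 0.18 × 0.09 = 943.9092 kJ m⁻²
Total at Great horned owl: 907.632 + 943.9092 = 1851.5412 kJ m⁻²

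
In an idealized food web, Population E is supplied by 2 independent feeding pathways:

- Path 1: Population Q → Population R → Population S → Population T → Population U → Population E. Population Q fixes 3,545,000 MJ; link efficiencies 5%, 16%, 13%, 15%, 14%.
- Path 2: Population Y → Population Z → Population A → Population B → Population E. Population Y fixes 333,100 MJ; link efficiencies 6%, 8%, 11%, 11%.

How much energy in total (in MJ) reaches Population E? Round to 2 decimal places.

Path 1: 3545000 × 0.05 × 0.16 × 0.13 × 0.15 × 0.14 = 77.4228 MJ
Path 2: 333100 × 0.06 × 0.08 × 0.11 × 0.11 = 19.346448 MJ
Total at Population E: 77.4228 + 19.346448 = 96.769248 MJ

96.77 MJ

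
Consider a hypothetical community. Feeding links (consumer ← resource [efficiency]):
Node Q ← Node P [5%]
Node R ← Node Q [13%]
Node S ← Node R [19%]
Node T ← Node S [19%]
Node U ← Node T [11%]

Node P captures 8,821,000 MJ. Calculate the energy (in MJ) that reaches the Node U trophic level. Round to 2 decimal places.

Node Q: 8821000 × 0.05 = 441050 MJ
Node R: 441050 × 0.13 = 57336.5 MJ
Node S: 57336.5 × 0.19 = 10893.935 MJ
Node T: 10893.935 × 0.19 = 2069.84765 MJ
Node U: 2069.84765 × 0.11 = 227.6832415 MJ

227.68 MJ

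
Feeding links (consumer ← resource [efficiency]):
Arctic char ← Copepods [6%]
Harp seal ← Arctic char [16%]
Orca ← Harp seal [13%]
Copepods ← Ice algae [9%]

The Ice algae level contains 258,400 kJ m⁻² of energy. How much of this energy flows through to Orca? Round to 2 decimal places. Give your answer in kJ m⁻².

29.02 kJ m⁻²

Copepods: 258400 × 0.09 = 23256 kJ m⁻²
Arctic char: 23256 × 0.06 = 1395.36 kJ m⁻²
Harp seal: 1395.36 × 0.16 = 223.2576 kJ m⁻²
Orca: 223.2576 × 0.13 = 29.023488 kJ m⁻²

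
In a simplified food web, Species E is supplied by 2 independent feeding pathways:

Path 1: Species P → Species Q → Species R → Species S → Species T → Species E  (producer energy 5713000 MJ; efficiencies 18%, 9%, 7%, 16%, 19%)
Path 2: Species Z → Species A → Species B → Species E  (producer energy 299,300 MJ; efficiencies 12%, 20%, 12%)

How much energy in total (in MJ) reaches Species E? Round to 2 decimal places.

Path 1: 5713000 × 0.18 × 0.09 × 0.07 × 0.16 × 0.19 = 196.9476768 MJ
Path 2: 299300 × 0.12 × 0.2 × 0.12 = 861.984 MJ
Total at Species E: 196.9476768 + 861.984 = 1058.9316768 MJ

1058.93 MJ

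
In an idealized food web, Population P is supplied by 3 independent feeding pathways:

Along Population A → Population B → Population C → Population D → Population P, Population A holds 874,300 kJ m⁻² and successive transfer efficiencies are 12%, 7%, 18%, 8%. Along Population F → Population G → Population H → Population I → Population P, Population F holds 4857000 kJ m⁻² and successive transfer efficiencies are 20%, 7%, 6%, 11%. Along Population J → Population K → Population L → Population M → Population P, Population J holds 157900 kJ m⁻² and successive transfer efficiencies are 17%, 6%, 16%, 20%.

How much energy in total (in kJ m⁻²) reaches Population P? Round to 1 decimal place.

606.1 kJ m⁻²

Via Population A: 874300 × 0.12 × 0.07 × 0.18 × 0.08 = 105.755328 kJ m⁻²
Via Population F: 4857000 × 0.2 × 0.07 × 0.06 × 0.11 = 448.7868 kJ m⁻²
Via Population J: 157900 × 0.17 × 0.06 × 0.16 × 0.2 = 51.53856 kJ m⁻²
Total at Population P: 105.755328 + 448.7868 + 51.53856 = 606.080688 kJ m⁻²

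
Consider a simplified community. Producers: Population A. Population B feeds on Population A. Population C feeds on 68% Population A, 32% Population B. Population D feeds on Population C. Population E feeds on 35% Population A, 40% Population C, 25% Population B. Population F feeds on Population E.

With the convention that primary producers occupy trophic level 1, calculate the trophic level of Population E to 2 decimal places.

2.78

Population B: 1 + 1 = 2
Population C: 1 + (0.68×1 + 0.32×2) = 2.32
Population D: 1 + 2.32 = 3.32
Population E: 1 + (0.35×1 + 0.4×2.32 + 0.25×2) = 2.778
Population F: 1 + 2.778 = 3.778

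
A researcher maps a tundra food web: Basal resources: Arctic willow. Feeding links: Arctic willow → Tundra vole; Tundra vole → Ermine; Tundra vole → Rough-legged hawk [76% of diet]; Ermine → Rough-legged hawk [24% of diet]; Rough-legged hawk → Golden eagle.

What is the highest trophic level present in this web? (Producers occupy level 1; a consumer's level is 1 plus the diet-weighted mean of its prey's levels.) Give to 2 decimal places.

Tundra vole: 1 + 1 = 2
Ermine: 1 + 2 = 3
Rough-legged hawk: 1 + (0.76×2 + 0.24×3) = 3.24
Golden eagle: 1 + 3.24 = 4.24

4.24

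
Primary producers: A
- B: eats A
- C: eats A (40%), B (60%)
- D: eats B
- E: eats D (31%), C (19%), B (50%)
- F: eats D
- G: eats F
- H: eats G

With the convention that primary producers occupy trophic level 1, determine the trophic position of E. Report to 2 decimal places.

3.42

B: 1 + 1 = 2
C: 1 + (0.4×1 + 0.6×2) = 2.6
D: 1 + 2 = 3
E: 1 + (0.31×3 + 0.19×2.6 + 0.5×2) = 3.424
F: 1 + 3 = 4
G: 1 + 4 = 5
H: 1 + 5 = 6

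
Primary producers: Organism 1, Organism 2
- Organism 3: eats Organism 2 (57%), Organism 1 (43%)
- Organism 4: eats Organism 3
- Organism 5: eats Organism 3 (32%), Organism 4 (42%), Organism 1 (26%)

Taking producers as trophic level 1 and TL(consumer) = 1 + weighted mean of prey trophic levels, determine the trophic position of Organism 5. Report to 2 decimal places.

Organism 3: 1 + (0.57×1 + 0.43×1) = 2
Organism 4: 1 + 2 = 3
Organism 5: 1 + (0.32×2 + 0.42×3 + 0.26×1) = 3.16

3.16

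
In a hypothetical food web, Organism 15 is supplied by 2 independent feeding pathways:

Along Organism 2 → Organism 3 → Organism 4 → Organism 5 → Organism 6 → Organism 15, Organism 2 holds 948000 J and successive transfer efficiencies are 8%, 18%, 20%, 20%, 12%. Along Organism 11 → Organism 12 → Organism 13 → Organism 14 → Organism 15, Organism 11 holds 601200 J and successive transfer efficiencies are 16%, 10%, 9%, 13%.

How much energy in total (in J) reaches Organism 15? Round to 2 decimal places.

178.07 J

Via Organism 2: 948000 × 0.08 × 0.18 × 0.2 × 0.2 × 0.12 = 65.52576 J
Via Organism 11: 601200 × 0.16 × 0.1 × 0.09 × 0.13 = 112.54464 J
Total at Organism 15: 65.52576 + 112.54464 = 178.0704 J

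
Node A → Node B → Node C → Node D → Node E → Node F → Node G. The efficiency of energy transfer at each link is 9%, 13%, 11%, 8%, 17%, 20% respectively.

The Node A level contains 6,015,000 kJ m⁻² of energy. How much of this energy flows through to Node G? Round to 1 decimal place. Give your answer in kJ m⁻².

Node B: 6015000 × 0.09 = 541350 kJ m⁻²
Node C: 541350 × 0.13 = 70375.5 kJ m⁻²
Node D: 70375.5 × 0.11 = 7741.305 kJ m⁻²
Node E: 7741.305 × 0.08 = 619.3044 kJ m⁻²
Node F: 619.3044 × 0.17 = 105.281748 kJ m⁻²
Node G: 105.281748 × 0.2 = 21.0563496 kJ m⁻²

21.1 kJ m⁻²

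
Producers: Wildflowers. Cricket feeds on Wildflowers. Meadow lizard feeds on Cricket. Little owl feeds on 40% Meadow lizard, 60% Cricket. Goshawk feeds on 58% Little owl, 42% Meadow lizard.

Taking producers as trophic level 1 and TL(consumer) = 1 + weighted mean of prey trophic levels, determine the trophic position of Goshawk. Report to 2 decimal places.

Cricket: 1 + 1 = 2
Meadow lizard: 1 + 2 = 3
Little owl: 1 + (0.4×3 + 0.6×2) = 3.4
Goshawk: 1 + (0.58×3.4 + 0.42×3) = 4.232

4.23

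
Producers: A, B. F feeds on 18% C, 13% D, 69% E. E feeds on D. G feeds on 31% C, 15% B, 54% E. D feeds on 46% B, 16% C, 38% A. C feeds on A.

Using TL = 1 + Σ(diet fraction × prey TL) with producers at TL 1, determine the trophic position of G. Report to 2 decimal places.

C: 1 + 1 = 2
D: 1 + (0.46×1 + 0.16×2 + 0.38×1) = 2.16
E: 1 + 2.16 = 3.16
F: 1 + (0.18×2 + 0.13×2.16 + 0.69×3.16) = 3.8212
G: 1 + (0.31×2 + 0.15×1 + 0.54×3.16) = 3.4764

3.48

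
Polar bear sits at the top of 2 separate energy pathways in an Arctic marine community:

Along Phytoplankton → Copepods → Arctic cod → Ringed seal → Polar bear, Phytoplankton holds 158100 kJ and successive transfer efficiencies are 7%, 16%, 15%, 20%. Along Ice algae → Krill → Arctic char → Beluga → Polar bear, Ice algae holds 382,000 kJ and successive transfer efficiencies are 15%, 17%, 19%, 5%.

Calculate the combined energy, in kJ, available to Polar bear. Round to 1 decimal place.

145.7 kJ

Via Phytoplankton: 158100 × 0.07 × 0.16 × 0.15 × 0.2 = 53.1216 kJ
Via Ice algae: 382000 × 0.15 × 0.17 × 0.19 × 0.05 = 92.5395 kJ
Total at Polar bear: 53.1216 + 92.5395 = 145.6611 kJ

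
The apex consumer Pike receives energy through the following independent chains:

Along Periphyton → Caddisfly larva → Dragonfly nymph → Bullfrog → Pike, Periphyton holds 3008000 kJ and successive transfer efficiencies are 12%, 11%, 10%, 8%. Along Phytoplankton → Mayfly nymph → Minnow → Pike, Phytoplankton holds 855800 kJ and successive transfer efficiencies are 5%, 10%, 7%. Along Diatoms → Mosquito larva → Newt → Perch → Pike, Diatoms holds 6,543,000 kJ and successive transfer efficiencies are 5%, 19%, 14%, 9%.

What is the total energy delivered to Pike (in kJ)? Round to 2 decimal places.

1400.37 kJ

Via Periphyton: 3008000 × 0.12 × 0.11 × 0.1 × 0.08 = 317.6448 kJ
Via Phytoplankton: 855800 × 0.05 × 0.1 × 0.07 = 299.53 kJ
Via Diatoms: 6543000 × 0.05 × 0.19 × 0.14 × 0.09 = 783.1971 kJ
Total at Pike: 317.6448 + 299.53 + 783.1971 = 1400.3719 kJ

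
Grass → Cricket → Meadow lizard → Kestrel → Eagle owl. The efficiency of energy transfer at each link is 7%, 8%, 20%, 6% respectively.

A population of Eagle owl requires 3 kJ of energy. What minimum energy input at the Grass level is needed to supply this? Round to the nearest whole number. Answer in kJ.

44643 kJ

Cumulative transfer efficiency: 0.07 × 0.08 × 0.2 × 0.06 = 0.0000672
Grass energy = 3 / 0.0000672 = 44643 kJ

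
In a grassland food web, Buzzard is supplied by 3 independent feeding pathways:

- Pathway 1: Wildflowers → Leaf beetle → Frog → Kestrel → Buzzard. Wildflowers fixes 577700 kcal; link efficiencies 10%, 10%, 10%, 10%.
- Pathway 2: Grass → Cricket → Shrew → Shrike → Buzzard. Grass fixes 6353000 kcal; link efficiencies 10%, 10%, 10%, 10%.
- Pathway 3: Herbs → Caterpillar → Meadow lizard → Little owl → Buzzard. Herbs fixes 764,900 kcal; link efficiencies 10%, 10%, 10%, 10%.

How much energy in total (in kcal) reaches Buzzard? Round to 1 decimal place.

Pathway 1: 577700 × 0.1 × 0.1 × 0.1 × 0.1 = 57.77 kcal
Pathway 2: 6353000 × 0.1 × 0.1 × 0.1 × 0.1 = 635.3 kcal
Pathway 3: 764900 × 0.1 × 0.1 × 0.1 × 0.1 = 76.49 kcal
Total at Buzzard: 57.77 + 635.3 + 76.49 = 769.56 kcal

769.6 kcal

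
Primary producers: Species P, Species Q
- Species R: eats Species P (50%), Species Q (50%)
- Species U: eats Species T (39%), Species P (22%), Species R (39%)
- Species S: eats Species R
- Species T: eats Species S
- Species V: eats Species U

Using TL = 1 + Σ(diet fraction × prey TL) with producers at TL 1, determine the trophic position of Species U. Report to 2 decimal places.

3.56

Species R: 1 + (0.5×1 + 0.5×1) = 2
Species S: 1 + 2 = 3
Species T: 1 + 3 = 4
Species U: 1 + (0.39×4 + 0.22×1 + 0.39×2) = 3.56
Species V: 1 + 3.56 = 4.56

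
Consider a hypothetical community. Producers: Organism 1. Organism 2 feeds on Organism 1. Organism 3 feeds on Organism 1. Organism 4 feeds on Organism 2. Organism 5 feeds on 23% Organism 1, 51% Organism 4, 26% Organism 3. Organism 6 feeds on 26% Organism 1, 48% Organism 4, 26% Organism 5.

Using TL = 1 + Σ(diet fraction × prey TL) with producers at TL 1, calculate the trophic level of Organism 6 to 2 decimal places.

Organism 2: 1 + 1 = 2
Organism 3: 1 + 1 = 2
Organism 4: 1 + 2 = 3
Organism 5: 1 + (0.23×1 + 0.51×3 + 0.26×2) = 3.28
Organism 6: 1 + (0.26×1 + 0.48×3 + 0.26×3.28) = 3.5528

3.55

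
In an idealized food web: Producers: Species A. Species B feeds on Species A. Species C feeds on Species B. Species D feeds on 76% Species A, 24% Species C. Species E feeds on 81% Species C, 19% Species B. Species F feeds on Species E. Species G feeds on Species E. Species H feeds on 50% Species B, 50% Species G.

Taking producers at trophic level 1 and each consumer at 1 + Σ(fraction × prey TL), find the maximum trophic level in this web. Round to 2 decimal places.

Species B: 1 + 1 = 2
Species C: 1 + 2 = 3
Species D: 1 + (0.76×1 + 0.24×3) = 2.48
Species E: 1 + (0.81×3 + 0.19×2) = 3.81
Species F: 1 + 3.81 = 4.81
Species G: 1 + 3.81 = 4.81
Species H: 1 + (0.5×2 + 0.5×4.81) = 4.405

4.81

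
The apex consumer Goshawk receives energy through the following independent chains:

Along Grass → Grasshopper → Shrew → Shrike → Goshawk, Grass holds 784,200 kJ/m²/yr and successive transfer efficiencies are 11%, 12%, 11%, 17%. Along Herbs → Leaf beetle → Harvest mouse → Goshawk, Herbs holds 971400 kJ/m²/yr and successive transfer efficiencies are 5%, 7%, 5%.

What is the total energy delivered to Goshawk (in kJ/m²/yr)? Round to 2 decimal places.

363.57 kJ/m²/yr

Via Grass: 784200 × 0.11 × 0.12 × 0.11 × 0.17 = 193.571928 kJ/m²/yr
Via Herbs: 971400 × 0.05 × 0.07 × 0.05 = 169.995 kJ/m²/yr
Total at Goshawk: 193.571928 + 169.995 = 363.566928 kJ/m²/yr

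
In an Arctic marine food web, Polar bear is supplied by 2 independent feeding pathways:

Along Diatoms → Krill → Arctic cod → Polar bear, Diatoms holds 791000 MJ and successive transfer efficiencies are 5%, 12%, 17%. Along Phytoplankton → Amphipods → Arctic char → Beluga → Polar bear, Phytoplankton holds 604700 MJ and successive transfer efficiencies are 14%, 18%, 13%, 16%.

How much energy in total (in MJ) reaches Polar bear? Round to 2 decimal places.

Via Diatoms: 791000 × 0.05 × 0.12 × 0.17 = 806.82 MJ
Via Phytoplankton: 604700 × 0.14 × 0.18 × 0.13 × 0.16 = 316.959552 MJ
Total at Polar bear: 806.82 + 316.959552 = 1123.779552 MJ

1123.78 MJ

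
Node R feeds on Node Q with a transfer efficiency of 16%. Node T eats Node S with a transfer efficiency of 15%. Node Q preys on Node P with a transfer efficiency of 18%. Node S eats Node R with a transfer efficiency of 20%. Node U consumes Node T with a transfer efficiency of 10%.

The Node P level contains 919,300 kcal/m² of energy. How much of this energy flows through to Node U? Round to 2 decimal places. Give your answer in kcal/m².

Node Q: 919300 × 0.18 = 165474 kcal/m²
Node R: 165474 × 0.16 = 26475.84 kcal/m²
Node S: 26475.84 × 0.2 = 5295.168 kcal/m²
Node T: 5295.168 × 0.15 = 794.2752 kcal/m²
Node U: 794.2752 × 0.1 = 79.42752 kcal/m²

79.43 kcal/m²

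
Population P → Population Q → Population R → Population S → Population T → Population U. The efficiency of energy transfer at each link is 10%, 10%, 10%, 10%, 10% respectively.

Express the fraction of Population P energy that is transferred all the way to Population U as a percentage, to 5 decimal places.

0.00100%

Product of link efficiencies: 0.1 × 0.1 × 0.1 × 0.1 × 0.1 = 0.00001
As a percentage: 0.00001 × 100 = 0.00100%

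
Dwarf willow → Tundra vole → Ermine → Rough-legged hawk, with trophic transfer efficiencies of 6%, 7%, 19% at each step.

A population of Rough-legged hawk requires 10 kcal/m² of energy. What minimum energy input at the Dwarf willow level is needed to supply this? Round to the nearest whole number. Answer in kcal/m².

12531 kcal/m²

Cumulative transfer efficiency: 0.06 × 0.07 × 0.19 = 0.000798
Dwarf willow energy = 10 / 0.000798 = 12531 kcal/m²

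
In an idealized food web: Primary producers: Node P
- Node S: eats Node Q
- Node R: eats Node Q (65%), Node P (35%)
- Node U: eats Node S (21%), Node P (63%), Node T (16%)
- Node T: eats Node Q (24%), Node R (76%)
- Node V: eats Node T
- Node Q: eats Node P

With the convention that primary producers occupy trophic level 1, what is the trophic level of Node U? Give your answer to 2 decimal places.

Node Q: 1 + 1 = 2
Node R: 1 + (0.65×2 + 0.35×1) = 2.65
Node S: 1 + 2 = 3
Node T: 1 + (0.24×2 + 0.76×2.65) = 3.494
Node U: 1 + (0.21×3 + 0.63×1 + 0.16×3.494) = 2.81904
Node V: 1 + 3.494 = 4.494

2.82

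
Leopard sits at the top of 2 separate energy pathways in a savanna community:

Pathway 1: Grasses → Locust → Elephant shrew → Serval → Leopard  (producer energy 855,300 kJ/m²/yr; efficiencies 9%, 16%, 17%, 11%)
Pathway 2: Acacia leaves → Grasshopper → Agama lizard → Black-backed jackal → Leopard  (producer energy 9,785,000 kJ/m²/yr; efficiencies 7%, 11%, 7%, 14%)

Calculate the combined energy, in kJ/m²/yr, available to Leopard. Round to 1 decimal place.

Pathway 1: 855300 × 0.09 × 0.16 × 0.17 × 0.11 = 230.315184 kJ/m²/yr
Pathway 2: 9785000 × 0.07 × 0.11 × 0.07 × 0.14 = 738.3761 kJ/m²/yr
Total at Leopard: 230.315184 + 738.3761 = 968.691284 kJ/m²/yr

968.7 kJ/m²/yr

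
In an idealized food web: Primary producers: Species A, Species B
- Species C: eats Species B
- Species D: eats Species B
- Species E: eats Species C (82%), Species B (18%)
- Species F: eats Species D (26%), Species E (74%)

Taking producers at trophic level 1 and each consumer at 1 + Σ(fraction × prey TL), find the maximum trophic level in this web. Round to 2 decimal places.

Species C: 1 + 1 = 2
Species D: 1 + 1 = 2
Species E: 1 + (0.82×2 + 0.18×1) = 2.82
Species F: 1 + (0.26×2 + 0.74×2.82) = 3.6068

3.61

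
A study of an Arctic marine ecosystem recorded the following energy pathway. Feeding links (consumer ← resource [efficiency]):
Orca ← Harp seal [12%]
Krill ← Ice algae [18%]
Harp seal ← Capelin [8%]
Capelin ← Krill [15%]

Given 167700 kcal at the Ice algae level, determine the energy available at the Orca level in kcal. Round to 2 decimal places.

43.47 kcal

Krill: 167700 × 0.18 = 30186 kcal
Capelin: 30186 × 0.15 = 4527.9 kcal
Harp seal: 4527.9 × 0.08 = 362.232 kcal
Orca: 362.232 × 0.12 = 43.46784 kcal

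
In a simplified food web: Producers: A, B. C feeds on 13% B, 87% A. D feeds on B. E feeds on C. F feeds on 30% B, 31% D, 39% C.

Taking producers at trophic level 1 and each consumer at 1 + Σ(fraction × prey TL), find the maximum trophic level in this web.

3

C: 1 + (0.13×1 + 0.87×1) = 2
D: 1 + 1 = 2
E: 1 + 2 = 3
F: 1 + (0.3×1 + 0.31×2 + 0.39×2) = 2.7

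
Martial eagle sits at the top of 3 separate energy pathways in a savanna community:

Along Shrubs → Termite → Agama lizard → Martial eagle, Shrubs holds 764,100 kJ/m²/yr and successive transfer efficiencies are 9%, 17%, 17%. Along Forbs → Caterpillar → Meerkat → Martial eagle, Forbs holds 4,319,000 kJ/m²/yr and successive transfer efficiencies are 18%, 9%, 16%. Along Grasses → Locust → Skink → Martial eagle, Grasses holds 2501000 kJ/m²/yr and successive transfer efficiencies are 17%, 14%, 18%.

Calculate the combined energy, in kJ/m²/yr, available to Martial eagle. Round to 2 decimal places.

Via Shrubs: 764100 × 0.09 × 0.17 × 0.17 = 1987.4241 kJ/m²/yr
Via Forbs: 4319000 × 0.18 × 0.09 × 0.16 = 11194.848 kJ/m²/yr
Via Grasses: 2501000 × 0.17 × 0.14 × 0.18 = 10714.284 kJ/m²/yr
Total at Martial eagle: 1987.4241 + 11194.848 + 10714.284 = 23896.5561 kJ/m²/yr

23896.56 kJ/m²/yr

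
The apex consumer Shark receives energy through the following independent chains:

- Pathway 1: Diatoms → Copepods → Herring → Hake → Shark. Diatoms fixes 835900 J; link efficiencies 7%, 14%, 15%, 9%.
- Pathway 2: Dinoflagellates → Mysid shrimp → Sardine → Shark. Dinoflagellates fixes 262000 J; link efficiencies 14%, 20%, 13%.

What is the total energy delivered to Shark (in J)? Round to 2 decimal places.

Pathway 1: 835900 × 0.07 × 0.14 × 0.15 × 0.09 = 110.58957 J
Pathway 2: 262000 × 0.14 × 0.2 × 0.13 = 953.68 J
Total at Shark: 110.58957 + 953.68 = 1064.26957 J

1064.27 J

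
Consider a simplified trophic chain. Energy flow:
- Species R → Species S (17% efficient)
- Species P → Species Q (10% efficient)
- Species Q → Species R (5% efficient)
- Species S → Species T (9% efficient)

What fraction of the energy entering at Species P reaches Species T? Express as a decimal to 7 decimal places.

0.0000765

Product of link efficiencies: 0.1 × 0.05 × 0.17 × 0.09 = 0.0000765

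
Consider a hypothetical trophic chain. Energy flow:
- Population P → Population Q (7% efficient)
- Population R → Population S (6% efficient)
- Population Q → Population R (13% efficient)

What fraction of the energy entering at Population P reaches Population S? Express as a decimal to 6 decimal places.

Product of link efficiencies: 0.07 × 0.13 × 0.06 = 0.000546

0.000546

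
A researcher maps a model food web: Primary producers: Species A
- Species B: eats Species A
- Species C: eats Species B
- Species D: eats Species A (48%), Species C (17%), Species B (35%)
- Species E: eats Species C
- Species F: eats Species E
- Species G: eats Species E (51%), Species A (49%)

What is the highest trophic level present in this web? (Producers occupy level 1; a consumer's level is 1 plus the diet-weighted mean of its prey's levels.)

Species B: 1 + 1 = 2
Species C: 1 + 2 = 3
Species D: 1 + (0.48×1 + 0.17×3 + 0.35×2) = 2.69
Species E: 1 + 3 = 4
Species F: 1 + 4 = 5
Species G: 1 + (0.51×4 + 0.49×1) = 3.53

5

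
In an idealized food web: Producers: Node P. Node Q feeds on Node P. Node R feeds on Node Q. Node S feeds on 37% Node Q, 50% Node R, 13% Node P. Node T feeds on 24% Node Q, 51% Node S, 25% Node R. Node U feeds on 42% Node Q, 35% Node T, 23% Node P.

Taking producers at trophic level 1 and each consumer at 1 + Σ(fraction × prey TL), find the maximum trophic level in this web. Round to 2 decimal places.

3.95

Node Q: 1 + 1 = 2
Node R: 1 + 2 = 3
Node S: 1 + (0.37×2 + 0.5×3 + 0.13×1) = 3.37
Node T: 1 + (0.24×2 + 0.51×3.37 + 0.25×3) = 3.9487
Node U: 1 + (0.42×2 + 0.35×3.9487 + 0.23×1) = 3.452045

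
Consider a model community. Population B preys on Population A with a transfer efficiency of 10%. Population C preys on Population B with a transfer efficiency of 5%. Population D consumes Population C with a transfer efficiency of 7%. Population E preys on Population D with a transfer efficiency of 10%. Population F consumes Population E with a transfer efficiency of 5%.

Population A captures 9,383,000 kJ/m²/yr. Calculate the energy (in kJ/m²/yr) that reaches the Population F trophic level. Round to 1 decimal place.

16.4 kJ/m²/yr

Population B: 9383000 × 0.1 = 938300 kJ/m²/yr
Population C: 938300 × 0.05 = 46915 kJ/m²/yr
Population D: 46915 × 0.07 = 3284.05 kJ/m²/yr
Population E: 3284.05 × 0.1 = 328.405 kJ/m²/yr
Population F: 328.405 × 0.05 = 16.42025 kJ/m²/yr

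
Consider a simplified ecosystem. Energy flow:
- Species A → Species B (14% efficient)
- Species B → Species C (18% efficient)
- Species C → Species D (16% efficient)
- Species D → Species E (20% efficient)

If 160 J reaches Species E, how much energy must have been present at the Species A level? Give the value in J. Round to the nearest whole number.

Cumulative transfer efficiency: 0.14 × 0.18 × 0.16 × 0.2 = 0.0008064
Species A energy = 160 / 0.0008064 = 198413 J

198413 J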